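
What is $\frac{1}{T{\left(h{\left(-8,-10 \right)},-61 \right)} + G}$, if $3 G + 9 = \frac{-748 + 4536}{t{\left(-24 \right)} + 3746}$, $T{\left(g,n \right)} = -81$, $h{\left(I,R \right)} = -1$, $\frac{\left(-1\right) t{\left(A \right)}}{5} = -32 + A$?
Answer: $- \frac{6039}{505382} \approx -0.011949$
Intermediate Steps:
$t{\left(A \right)} = 160 - 5 A$ ($t{\left(A \right)} = - 5 \left(-32 + A\right) = 160 - 5 A$)
$G = - \frac{16223}{6039}$ ($G = -3 + \frac{\left(-748 + 4536\right) \frac{1}{\left(160 - -120\right) + 3746}}{3} = -3 + \frac{3788 \frac{1}{\left(160 + 120\right) + 3746}}{3} = -3 + \frac{3788 \frac{1}{280 + 3746}}{3} = -3 + \frac{3788 \cdot \frac{1}{4026}}{3} = -3 + \frac{1}{3} \cdot \frac{1894}{2013} = -3 + \frac{1894}{6039} = - \frac{16223}{6039} \approx -2.6864$)
$\frac{1}{T{\left(h{\left(-8,-10 \right)},-61 \right)} + G} = \frac{1}{-81 - \frac{16223}{6039}} = \frac{1}{- \frac{505382}{6039}} = - \frac{6039}{505382}$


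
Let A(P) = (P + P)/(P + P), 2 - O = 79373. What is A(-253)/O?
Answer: -1/79371 ≈ -1.2599e-5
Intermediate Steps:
O = -79371 (O = 2 - 1*79373 = 2 - 79373 = -79371)
A(P) = 1 (A(P) = (2*P)/((2*P)) = (2*P)*(1/(2*P)) = 1)
A(-253)/O = 1/(-79371) = 1*(-1/79371) = -1/79371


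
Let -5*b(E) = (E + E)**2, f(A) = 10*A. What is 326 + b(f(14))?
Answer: -15354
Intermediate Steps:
b(E) = -4*E**2/5 (b(E) = -(E + E)**2/5 = -4*E**2/5)
326 + b(f(14)) = 326 - 4*(10*14)**2/5 = 326 - 4/5*140**2 = 326 - 4/5*19600 = 326 - 15680 = -15354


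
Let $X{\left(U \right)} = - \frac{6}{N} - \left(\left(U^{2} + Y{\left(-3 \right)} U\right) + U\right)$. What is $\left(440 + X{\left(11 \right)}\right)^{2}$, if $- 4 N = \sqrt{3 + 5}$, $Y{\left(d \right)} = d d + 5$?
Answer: $23788 + 1848 \sqrt{2} \approx 26401.0$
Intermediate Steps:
$Y{\left(d \right)} = 5 + d^{2}$ ($Y{\left(d \right)} = d^{2} + 5 = 5 + d^{2}$)
$N = - \frac{\sqrt{2}}{2}$ ($N = - \frac{\sqrt{3 + 5}}{4} = - \frac{\sqrt{8}}{4} = - \frac{2 \sqrt{2}}{4} = - \frac{\sqrt{2}}{2} \approx -0.70711$)
$X{\left(U \right)} = - U^{2} - 15 U + 6 \sqrt{2}$ ($X{\left(U \right)} = - \frac{6}{\left(- \frac{1}{2}\right) \sqrt{2}} - \left(\left(U^{2} + \left(5 + \left(-3\right)^{2}\right) U\right) + U\right) = - 6 \left(- \sqrt{2}\right) - \left(\left(U^{2} + \left(5 + 9\right) U\right) + U\right) = 6 \sqrt{2} - \left(\left(U^{2} + 14 U\right) + U\right) = 6 \sqrt{2} - \left(U^{2} + 15 U\right) = - U^{2} - 15 U + 6 \sqrt{2}$)
$\left(440 + X{\left(11 \right)}\right)^{2} = \left(440 - \left(286 - 6 \sqrt{2}\right)\right)^{2} = \left(154 + 6 \sqrt{2}\right)^{2}$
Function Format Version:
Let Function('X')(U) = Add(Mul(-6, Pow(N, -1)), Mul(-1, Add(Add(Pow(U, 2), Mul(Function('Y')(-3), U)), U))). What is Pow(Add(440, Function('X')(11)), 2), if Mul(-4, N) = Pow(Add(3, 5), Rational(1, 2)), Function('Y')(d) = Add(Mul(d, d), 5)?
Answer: Add(23788, Mul(1848, Pow(2, Rational(1, 2)))) ≈ 26401.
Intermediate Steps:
Function('Y')(d) = Add(5, Pow(d, 2)) (Function('Y')(d) = Add(Pow(d, 2), 5) = Add(5, Pow(d, 2)))
N = Mul(Rational(-1, 2), Pow(2, Rational(1, 2))) (N = Mul(Rational(-1, 4), Pow(Add(3, 5), Rational(1, 2))) = Mul(Rational(-1, 4), Pow(8, Rational(1, 2))) = Mul(Rational(-1, 4), Mul(2, Pow(2, Rational(1, 2)))) = Mul(Rational(-1, 2), Pow(2, Rational(1, 2))) ≈ -0.70711)
Function('X')(U) = Add(Mul(-1, Pow(U, 2)), Mul(-15, U), Mul(6, Pow(2, Rational(1, 2)))) (Function('X')(U) = Add(Mul(-6, Pow(Mul(Rational(-1, 2), Pow(2, Rational(1, 2))), -1)), Mul(-1, Add(Add(Pow(U, 2), Mul(Add(5, Pow(-3, 2)), U)), U))) = Add(Mul(-6, Mul(-1, Pow(2, Rational(1, 2)))), Mul(-1, Add(Add(Pow(U, 2), Mul(Add(5, 9), U)), U))) = Add(Mul(6, Pow(2, Rational(1, 2))), Mul(-1, Add(Add(Pow(U, 2), Mul(14, U)), U))) = Add(Mul(6, Pow(2, Rational(1, 2))), Mul(-1, Add(Pow(U, 2), Mul(15, U)))) = Add(Mul(6, Pow(2, Rational(1, 2))), Add(Mul(-1, Pow(U, 2)), Mul(-15, U))) = Add(Mul(-1, Pow(U, 2)), Mul(-15, U), Mul(6, Pow(2, Rational(1, 2)))))
Pow(Add(440, Function('X')(11)), 2) = Pow(Add(440, Add(Mul(-1, Pow(11, 2)), Mul(-15, 11), Mul(6, Pow(2, Rational(1, 2))))), 2) = Pow(Add(440, Add(Mul(-1, 121), -165, Mul(6, Pow(2, Rational(1, 2))))), 2) = Pow(Add(440, Add(-121, -165, Mul(6, Pow(2, Rational(1, 2))))), 2) = Pow(Add(440, Add(-286, Mul(6, Pow(2, Rational(1, 2))))), 2) = Pow(Add(154, Mul(6, Pow(2, Rational(1, 2)))), 2)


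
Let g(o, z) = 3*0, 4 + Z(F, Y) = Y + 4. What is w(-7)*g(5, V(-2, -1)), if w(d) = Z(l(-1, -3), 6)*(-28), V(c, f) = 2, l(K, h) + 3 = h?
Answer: 0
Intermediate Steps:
l(K, h) = -3 + h
Z(F, Y) = Y (Z(F, Y) = -4 + (Y + 4) = -4 + (4 + Y) = Y)
g(o, z) = 0
w(d) = -168 (w(d) = 6*(-28) = -168)
w(-7)*g(5, V(-2, -1)) = -168*0 = 0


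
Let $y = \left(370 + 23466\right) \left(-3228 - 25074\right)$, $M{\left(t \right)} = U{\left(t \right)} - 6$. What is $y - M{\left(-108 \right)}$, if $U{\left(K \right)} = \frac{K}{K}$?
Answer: $-674606467$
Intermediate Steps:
$U{\left(K \right)} = 1$
$M{\left(t \right)} = -5$ ($M{\left(t \right)} = 1 - 6 = -5$)
$y = -674606472$ ($y = 23836 \left(-28302\right) = -674606472$)
$y - M{\left(-108 \right)} = -674606472 - -5 = -674606472 + 5 = -674606467$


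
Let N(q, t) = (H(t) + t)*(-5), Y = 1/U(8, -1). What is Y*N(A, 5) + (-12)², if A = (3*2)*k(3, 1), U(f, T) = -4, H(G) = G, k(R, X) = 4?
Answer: 313/2 ≈ 156.50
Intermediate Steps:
A = 24 (A = (3*2)*4 = 6*4 = 24)
Y = -¼ (Y = 1/(-4) = -¼ ≈ -0.25000)
N(q, t) = -10*t (N(q, t) = (t + t)*(-5) = (2*t)*(-5) = -10*t)
Y*N(A, 5) + (-12)² = -(-5)*5/2 + (-12)² = -¼*(-50) + 144 = 25/2 + 144 = 313/2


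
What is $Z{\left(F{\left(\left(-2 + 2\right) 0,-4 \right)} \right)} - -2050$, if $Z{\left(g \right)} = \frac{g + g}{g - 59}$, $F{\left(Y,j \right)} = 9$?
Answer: $\frac{51241}{25} \approx 2049.6$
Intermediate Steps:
$Z{\left(g \right)} = \frac{2 g}{-59 + g}$
$Z{\left(F{\left(\left(-2 + 2\right) 0,-4 \right)} \right)} - -2050 = 2 \cdot 9 \frac{1}{-59 + 9} - -2050 = 2 \cdot 9 \frac{1}{-50} + 2050 = 2 \cdot 9 \left(- \frac{1}{50}\right) + 2050 = - \frac{9}{25} + 2050 = \frac{51241}{25}$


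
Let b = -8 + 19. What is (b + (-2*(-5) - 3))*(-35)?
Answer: -630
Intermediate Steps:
b = 11
(b + (-2*(-5) - 3))*(-35) = (11 + (-2*(-5) - 3))*(-35) = (11 + (10 - 3))*(-35) = (11 + 7)*(-35) = 18*(-35) = -630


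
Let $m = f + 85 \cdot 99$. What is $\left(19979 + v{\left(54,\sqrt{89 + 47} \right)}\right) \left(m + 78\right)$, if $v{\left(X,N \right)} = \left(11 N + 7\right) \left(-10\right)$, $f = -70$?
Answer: $167693507 - 1853060 \sqrt{34} \approx 1.5689 \cdot 10^{8}$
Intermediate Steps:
$m = 8345$ ($m = -70 + 85 \cdot 99 = -70 + 8415 = 8345$)
$v{\left(X,N \right)} = -70 - 110 N$ ($v{\left(X,N \right)} = \left(7 + 11 N\right) \left(-10\right) = -70 - 110 N$)
$\left(19979 + v{\left(54,\sqrt{89 + 47} \right)}\right) \left(m + 78\right) = \left(19979 - \left(70 + 110 \sqrt{89 + 47}\right)\right) \left(8345 + 78\right) = \left(19979 - \left(70 + 110 \sqrt{136}\right)\right) 8423 = \left(19979 - \left(70 + 110 \cdot 2 \sqrt{34}\right)\right) 8423 = \left(19979 - \left(70 + 220 \sqrt{34}\right)\right) 8423 = \left(19909 - 220 \sqrt{34}\right) 8423 = 167693507 - 1853060 \sqrt{34}$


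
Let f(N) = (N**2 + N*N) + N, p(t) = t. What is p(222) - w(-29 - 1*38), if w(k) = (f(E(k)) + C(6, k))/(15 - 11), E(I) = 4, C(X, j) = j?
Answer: 919/4 ≈ 229.75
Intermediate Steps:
f(N) = N + 2*N**2 (f(N) = (N**2 + N**2) + N = 2*N**2 + N = N + 2*N**2)
w(k) = 9 + k/4 (w(k) = (4*(1 + 2*4) + k)/(15 - 11) = (4*(1 + 8) + k)/4 = (4*9 + k)*(1/4) = (36 + k)*(1/4) = 9 + k/4)
p(222) - w(-29 - 1*38) = 222 - (9 + (-29 - 1*38)/4) = 222 - (9 + (-29 - 38)/4) = 222 - (9 + (1/4)*(-67)) = 222 - (9 - 67/4) = 222 - 1*(-31/4) = 222 + 31/4 = 919/4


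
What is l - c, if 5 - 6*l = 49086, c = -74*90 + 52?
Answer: -9433/6 ≈ -1572.2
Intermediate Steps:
c = -6608 (c = -6660 + 52 = -6608)
l = -49081/6 (l = ⅚ - ⅙*49086 = ⅚ - 8181 = -49081/6 ≈ -8180.2)
l - c = -49081/6 - 1*(-6608) = -49081/6 + 6608 = -9433/6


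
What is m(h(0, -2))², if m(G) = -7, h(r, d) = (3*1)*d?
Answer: 49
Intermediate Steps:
h(r, d) = 3*d
m(h(0, -2))² = (-7)² = 49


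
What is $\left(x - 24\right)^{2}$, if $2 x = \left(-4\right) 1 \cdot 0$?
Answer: $576$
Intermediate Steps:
$x = 0$ ($x = \frac{\left(-4\right) 1 \cdot 0}{2} = \frac{\left(-4\right) 0}{2} = \frac{1}{2} \cdot 0 = 0$)
$\left(x - 24\right)^{2} = \left(0 - 24\right)^{2} = \left(-24\right)^{2} = 576$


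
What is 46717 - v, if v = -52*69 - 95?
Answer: 50400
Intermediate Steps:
v = -3683 (v = -3588 - 95 = -3683)
46717 - v = 46717 - 1*(-3683) = 46717 + 3683 = 50400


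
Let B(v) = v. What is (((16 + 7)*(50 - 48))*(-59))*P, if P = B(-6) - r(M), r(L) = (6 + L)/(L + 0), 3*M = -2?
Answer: -5428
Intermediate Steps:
M = -2/3 (M = (1/3)*(-2) = -2/3 ≈ -0.66667)
r(L) = (6 + L)/L
P = 2 (P = -6 - (6 - 2/3)/(-2/3) = -6 - (-3)*16/(2*3) = -6 - 1*(-8) = -6 + 8 = 2)
(((16 + 7)*(50 - 48))*(-59))*P = (((16 + 7)*(50 - 48))*(-59))*2 = ((23*2)*(-59))*2 = (46*(-59))*2 = -2714*2 = -5428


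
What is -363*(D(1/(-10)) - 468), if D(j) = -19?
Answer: 176781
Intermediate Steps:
-363*(D(1/(-10)) - 468) = -363*(-19 - 468) = -363*(-487) = 176781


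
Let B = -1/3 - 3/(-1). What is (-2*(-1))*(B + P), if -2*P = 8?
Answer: -8/3 ≈ -2.6667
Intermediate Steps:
P = -4 (P = -½*8 = -4)
B = 8/3 (B = -1*⅓ - 3*(-1) = -⅓ + 3 = 8/3 ≈ 2.6667)
(-2*(-1))*(B + P) = (-2*(-1))*(8/3 - 4) = 2*(-4/3) = -8/3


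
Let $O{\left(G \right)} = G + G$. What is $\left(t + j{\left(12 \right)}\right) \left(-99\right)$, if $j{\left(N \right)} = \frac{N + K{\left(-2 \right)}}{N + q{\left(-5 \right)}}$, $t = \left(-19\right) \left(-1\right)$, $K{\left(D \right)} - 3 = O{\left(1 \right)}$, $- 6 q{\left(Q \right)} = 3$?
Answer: $- \frac{46629}{23} \approx -2027.3$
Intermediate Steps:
$O{\left(G \right)} = 2 G$
$q{\left(Q \right)} = - \frac{1}{2}$ ($q{\left(Q \right)} = \left(- \frac{1}{6}\right) 3 = - \frac{1}{2}$)
$K{\left(D \right)} = 5$ ($K{\left(D \right)} = 3 + 2 \cdot 1 = 3 + 2 = 5$)
$t = 19$
$j{\left(N \right)} = \frac{5 + N}{- \frac{1}{2} + N}$ ($j{\left(N \right)} = \frac{N + 5}{N - \frac{1}{2}} = \frac{5 + N}{- \frac{1}{2} + N}$)
$\left(t + j{\left(12 \right)}\right) \left(-99\right) = \left(19 + \frac{2 \left(5 + 12\right)}{-1 + 2 \cdot 12}\right) \left(-99\right) = \left(19 + 2 \frac{1}{-1 + 24} \cdot 17\right) \left(-99\right) = \left(19 + 2 \cdot \frac{1}{23} \cdot 17\right) \left(-99\right) = \left(19 + \frac{34}{23}\right) \left(-99\right) = \frac{471}{23} \left(-99\right) = - \frac{46629}{23}$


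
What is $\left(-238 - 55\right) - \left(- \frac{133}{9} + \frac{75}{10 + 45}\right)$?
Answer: $- \frac{27679}{99} \approx -279.59$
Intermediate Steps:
$\left(-238 - 55\right) - \left(- \frac{133}{9} + \frac{75}{10 + 45}\right) = -293 - \left(- \frac{133}{9} + \frac{75}{55}\right) = -293 + \left(\frac{133}{9} - \frac{15}{11}\right) = -293 + \frac{1328}{99} = - \frac{27679}{99}$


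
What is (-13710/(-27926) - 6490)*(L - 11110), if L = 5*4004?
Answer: -807361963650/13963 ≈ -5.7822e+7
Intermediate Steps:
L = 20020
(-13710/(-27926) - 6490)*(L - 11110) = (-13710/(-27926) - 6490)*(20020 - 11110) = (-13710*(-1/27926) - 6490)*8910 = (6855/13963 - 6490)*8910 = -90613015/13963*8910 = -807361963650/13963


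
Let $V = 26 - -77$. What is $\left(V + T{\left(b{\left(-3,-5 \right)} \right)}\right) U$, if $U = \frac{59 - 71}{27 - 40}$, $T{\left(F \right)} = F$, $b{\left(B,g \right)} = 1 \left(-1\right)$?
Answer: $\frac{1224}{13} \approx 94.154$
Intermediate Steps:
$b{\left(B,g \right)} = -1$
$V = 103$ ($V = 26 + 77 = 103$)
$U = \frac{12}{13}$ ($U = - \frac{12}{-13} = \left(-12\right) \left(- \frac{1}{13}\right) = \frac{12}{13} \approx 0.92308$)
$\left(V + T{\left(b{\left(-3,-5 \right)} \right)}\right) U = \left(103 - 1\right) \frac{12}{13} = 102 \cdot \frac{12}{13} = \frac{1224}{13}$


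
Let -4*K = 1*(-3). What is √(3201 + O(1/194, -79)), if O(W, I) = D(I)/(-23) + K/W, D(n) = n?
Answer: √7088462/46 ≈ 57.879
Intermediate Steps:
K = ¾ (K = -(-3)/4 = -¼*(-3) = ¾ ≈ 0.75000)
O(W, I) = -I/23 + 3/(4*W) (O(W, I) = I/(-23) + 3/(4*W) = I*(-1/23) + 3/(4*W) = -I/23 + 3/(4*W))
√(3201 + O(1/194, -79)) = √(3201 + (-1/23*(-79) + 3/(4*(1/194)))) = √(3201 + (79/23 + 3/(4*(1/194)))) = √(3201 + (79/23 + (¾)*194)) = √(3201 + (79/23 + 291/2)) = √(3201 + 6851/46) = √(154097/46) = √7088462/46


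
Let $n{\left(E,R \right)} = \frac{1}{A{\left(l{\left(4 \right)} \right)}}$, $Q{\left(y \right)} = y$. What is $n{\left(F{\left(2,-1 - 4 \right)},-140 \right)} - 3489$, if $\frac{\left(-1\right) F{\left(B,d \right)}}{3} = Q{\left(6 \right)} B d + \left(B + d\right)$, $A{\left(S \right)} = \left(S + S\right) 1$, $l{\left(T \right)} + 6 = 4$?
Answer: $- \frac{13957}{4} \approx -3489.3$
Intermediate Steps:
$l{\left(T \right)} = -2$ ($l{\left(T \right)} = -6 + 4 = -2$)
$A{\left(S \right)} = 2 S$ ($A{\left(S \right)} = 2 S 1 = 2 S$)
$F{\left(B,d \right)} = - 3 B - 3 d - 18 B d$ ($F{\left(B,d \right)} = - 3 \left(6 B d + \left(B + d\right)\right) = - 3 \left(B + d + 6 B d\right) = - 3 B - 3 d - 18 B d$)
$n{\left(E,R \right)} = - \frac{1}{4}$ ($n{\left(E,R \right)} = \frac{1}{2 \left(-2\right)} = \frac{1}{-4} = - \frac{1}{4}$)
$n{\left(F{\left(2,-1 - 4 \right)},-140 \right)} - 3489 = - \frac{1}{4} - 3489 = - \frac{13957}{4}$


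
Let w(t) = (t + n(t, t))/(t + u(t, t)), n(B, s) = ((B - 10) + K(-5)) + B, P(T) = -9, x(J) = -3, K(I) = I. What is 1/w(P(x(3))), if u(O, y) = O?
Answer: 3/7 ≈ 0.42857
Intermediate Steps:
n(B, s) = -15 + 2*B (n(B, s) = ((B - 10) - 5) + B = ((-10 + B) - 5) + B = (-15 + B) + B = -15 + 2*B)
w(t) = (-15 + 3*t)/(2*t) (w(t) = (t + (-15 + 2*t))/(t + t) = (-15 + 3*t)/((2*t)) = (-15 + 3*t)*(1/(2*t)) = (-15 + 3*t)/(2*t))
1/w(P(x(3))) = 1/((3/2)*(-5 - 9)/(-9)) = 1/((3/2)*(-1/9)*(-14)) = 1/(7/3) = 3/7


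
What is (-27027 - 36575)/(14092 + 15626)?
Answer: -31801/14859 ≈ -2.1402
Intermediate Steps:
(-27027 - 36575)/(14092 + 15626) = -63602/29718 = -63602*1/29718 = -31801/14859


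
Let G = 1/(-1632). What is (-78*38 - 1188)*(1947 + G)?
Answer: -549708019/68 ≈ -8.0839e+6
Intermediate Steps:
G = -1/1632 ≈ -0.00061275
(-78*38 - 1188)*(1947 + G) = (-78*38 - 1188)*(1947 - 1/1632) = (-2964 - 1188)*(3177503/1632) = -4152*3177503/1632 = -549708019/68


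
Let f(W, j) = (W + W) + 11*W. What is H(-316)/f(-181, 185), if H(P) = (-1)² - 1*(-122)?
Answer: -123/2353 ≈ -0.052274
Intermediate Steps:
H(P) = 123 (H(P) = 1 + 122 = 123)
f(W, j) = 13*W (f(W, j) = 2*W + 11*W = 13*W)
H(-316)/f(-181, 185) = 123/((13*(-181))) = 123/(-2353) = 123*(-1/2353) = -123/2353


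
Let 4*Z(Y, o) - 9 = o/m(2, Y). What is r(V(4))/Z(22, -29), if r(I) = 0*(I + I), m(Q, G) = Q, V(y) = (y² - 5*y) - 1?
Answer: 0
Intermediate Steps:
V(y) = -1 + y² - 5*y
Z(Y, o) = 9/4 + o/8 (Z(Y, o) = 9/4 + (o/2)/4 = 9/4 + o/8)
r(I) = 0 (r(I) = 0*(2*I) = 0)
r(V(4))/Z(22, -29) = 0/(9/4 + (⅛)*(-29)) = 0/(9/4 - 29/8) = 0/(-11/8) = 0*(-8/11) = 0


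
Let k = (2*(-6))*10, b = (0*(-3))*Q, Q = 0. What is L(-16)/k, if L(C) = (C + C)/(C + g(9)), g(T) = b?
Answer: -1/60 ≈ -0.016667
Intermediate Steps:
b = 0 (b = (0*(-3))*0 = 0*0 = 0)
k = -120 (k = -12*10 = -120)
g(T) = 0
L(C) = 2 (L(C) = (C + C)/(C + 0) = (2*C)/C = 2)
L(-16)/k = 2/(-120) = 2*(-1/120) = -1/60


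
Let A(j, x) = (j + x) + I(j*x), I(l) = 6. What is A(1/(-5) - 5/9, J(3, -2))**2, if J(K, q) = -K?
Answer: 10201/2025 ≈ 5.0375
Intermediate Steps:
A(j, x) = 6 + j + x (A(j, x) = (j + x) + 6 = 6 + j + x)
A(1/(-5) - 5/9, J(3, -2))**2 = (6 + (1/(-5) - 5/9) - 1*3)**2 = (6 + (1*(-1/5) - 5*1/9) - 3)**2 = (6 + (-1/5 - 5/9) - 3)**2 = (6 - 34/45 - 3)**2 = (101/45)**2 = 10201/2025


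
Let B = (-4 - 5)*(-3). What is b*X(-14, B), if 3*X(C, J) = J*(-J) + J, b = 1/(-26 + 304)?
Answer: -117/139 ≈ -0.84173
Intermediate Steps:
B = 27 (B = -9*(-3) = 27)
b = 1/278 ≈ 0.0035971
X(C, J) = -J²/3 + J/3 (X(C, J) = (J*(-J) + J)/3 = (-J² + J)/3 = (J - J²)/3 = -J²/3 + J/3)
b*X(-14, B) = ((⅓)*27*(1 - 1*27))/278 = ((⅓)*27*(1 - 27))/278 = ((⅓)*27*(-26))/278 = (1/278)*(-234) = -117/139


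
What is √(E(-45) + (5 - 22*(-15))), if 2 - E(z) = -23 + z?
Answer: 9*√5 ≈ 20.125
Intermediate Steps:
E(z) = 25 - z (E(z) = 2 - (-23 + z) = 2 + (23 - z) = 25 - z)
√(E(-45) + (5 - 22*(-15))) = √((25 - 1*(-45)) + (5 - 22*(-15))) = √((25 + 45) + (5 + 330)) = √(70 + 335) = √405 = 9*√5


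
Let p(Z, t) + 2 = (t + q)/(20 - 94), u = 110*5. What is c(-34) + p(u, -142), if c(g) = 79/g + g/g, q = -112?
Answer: 137/1258 ≈ 0.10890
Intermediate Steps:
u = 550
c(g) = 1 + 79/g (c(g) = 79/g + 1 = 1 + 79/g)
p(Z, t) = -18/37 - t/74 (p(Z, t) = -2 + (t - 112)/(20 - 94) = -2 + (-112 + t)/(-74) = -2 + (-112 + t)*(-1/74) = -2 + (56/37 - t/74) = -18/37 - t/74)
c(-34) + p(u, -142) = (79 - 34)/(-34) + (-18/37 - 1/74*(-142)) = -1/34*45 + (-18/37 + 71/37) = -45/34 + 53/37 = 137/1258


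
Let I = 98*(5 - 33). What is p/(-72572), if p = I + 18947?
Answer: -16203/72572 ≈ -0.22327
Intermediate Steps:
I = -2744 (I = 98*(-28) = -2744)
p = 16203 (p = -2744 + 18947 = 16203)
p/(-72572) = 16203/(-72572) = 16203*(-1/72572) = -16203/72572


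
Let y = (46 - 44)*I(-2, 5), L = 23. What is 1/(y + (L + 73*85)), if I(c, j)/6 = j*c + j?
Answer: 1/6168 ≈ 0.00016213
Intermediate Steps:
I(c, j) = 6*j + 6*c*j (I(c, j) = 6*(j*c + j) = 6*(c*j + j) = 6*(j + c*j) = 6*j + 6*c*j)
y = -60 (y = (46 - 44)*(6*5*(1 - 2)) = 2*(6*5*(-1)) = 2*(-30) = -60)
1/(y + (L + 73*85)) = 1/(-60 + (23 + 73*85)) = 1/(-60 + (23 + 6205)) = 1/(-60 + 6228) = 1/6168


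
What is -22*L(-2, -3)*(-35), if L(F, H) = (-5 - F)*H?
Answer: 6930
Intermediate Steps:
L(F, H) = H*(-5 - F)
-22*L(-2, -3)*(-35) = -(-22)*(-3)*(5 - 2)*(-35) = -(-22)*(-3)*3*(-35) = -22*9*(-35) = -198*(-35) = 6930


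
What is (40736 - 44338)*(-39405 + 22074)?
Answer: 62426262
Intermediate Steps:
(40736 - 44338)*(-39405 + 22074) = -3602*(-17331) = 62426262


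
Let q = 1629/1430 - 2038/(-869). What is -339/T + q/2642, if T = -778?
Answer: 50743234889/116103561860 ≈ 0.43705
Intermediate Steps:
q = 393631/112970 (q = 1629*(1/1430) - 2038*(-1/869) = 1629/1430 + 2038/869 = 393631/112970 ≈ 3.4844)
-339/T + q/2642 = -339/(-778) + (393631/112970)/2642 = -339*(-1/778) + (393631/112970)*(1/2642) = 339/778 + 393631/298466740 = 50743234889/116103561860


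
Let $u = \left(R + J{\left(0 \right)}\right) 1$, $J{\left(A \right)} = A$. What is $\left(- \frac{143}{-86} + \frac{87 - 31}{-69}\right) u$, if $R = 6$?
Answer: $\frac{5051}{989} \approx 5.1072$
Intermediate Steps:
$u = 6$ ($u = \left(6 + 0\right) 1 = 6 \cdot 1 = 6$)
$\left(- \frac{143}{-86} + \frac{87 - 31}{-69}\right) u = \left(- \frac{143}{-86} + \frac{87 - 31}{-69}\right) 6 = \left(\left(-143\right) \left(- \frac{1}{86}\right) + 56 \left(- \frac{1}{69}\right)\right) 6 = \left(\frac{143}{86} - \frac{56}{69}\right) 6 = \frac{5051}{5934} \cdot 6 = \frac{5051}{989}$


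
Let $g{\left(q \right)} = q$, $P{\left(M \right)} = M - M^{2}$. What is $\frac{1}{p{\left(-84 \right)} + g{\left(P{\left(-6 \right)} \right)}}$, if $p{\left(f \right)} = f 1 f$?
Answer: $\frac{1}{7014} \approx 0.00014257$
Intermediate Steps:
$p{\left(f \right)} = f^{2}$ ($p{\left(f \right)} = f f = f^{2}$)
$\frac{1}{p{\left(-84 \right)} + g{\left(P{\left(-6 \right)} \right)}} = \frac{1}{\left(-84\right)^{2} - 6 \left(1 - -6\right)} = \frac{1}{7056 - 6 \left(1 + 6\right)} = \frac{1}{7056 - 42} = \frac{1}{7014}$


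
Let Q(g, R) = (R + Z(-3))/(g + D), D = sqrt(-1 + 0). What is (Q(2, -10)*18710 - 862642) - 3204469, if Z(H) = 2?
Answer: -4126983 + 29936*I ≈ -4.127e+6 + 29936.0*I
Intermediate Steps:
D = I (D = sqrt(-1) = I ≈ 1.0*I)
Q(g, R) = (2 + R)/(I + g) (Q(g, R) = (R + 2)/(g + I) = (2 + R)/(I + g))
(Q(2, -10)*18710 - 862642) - 3204469 = (((2 - 10)/(I + 2))*18710 - 862642) - 3204469 = ((-8/(2 + I))*18710 - 862642) - 3204469 = ((((2 - I)/5)*(-8))*18710 - 862642) - 3204469 = (-8*(2 - I)/5*18710 - 862642) - 3204469 = (-29936*(2 - I) - 862642) - 3204469 = (-862642 - 29936*(2 - I)) - 3204469 = -4067111 - 29936*(2 - I)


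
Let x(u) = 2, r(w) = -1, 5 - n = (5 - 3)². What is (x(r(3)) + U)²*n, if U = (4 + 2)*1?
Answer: 64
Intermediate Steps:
n = 1 (n = 5 - (5 - 3)² = 5 - 1*2² = 5 - 1*4 = 5 - 4 = 1)
U = 6 (U = 6*1 = 6)
(x(r(3)) + U)²*n = (2 + 6)²*1 = 8²*1 = 64*1 = 64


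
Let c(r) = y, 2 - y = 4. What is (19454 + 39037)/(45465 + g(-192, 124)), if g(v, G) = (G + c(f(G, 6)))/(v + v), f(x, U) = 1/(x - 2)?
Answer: 11230272/8729219 ≈ 1.2865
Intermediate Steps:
y = -2 (y = 2 - 1*4 = 2 - 4 = -2)
f(x, U) = 1/(-2 + x)
c(r) = -2
g(v, G) = (-2 + G)/(2*v) (g(v, G) = (G - 2)/(v + v) = (-2 + G)/((2*v)) = (-2 + G)*(1/(2*v)) = (-2 + G)/(2*v))
(19454 + 39037)/(45465 + g(-192, 124)) = (19454 + 39037)/(45465 + (½)*(-2 + 124)/(-192)) = 58491/(45465 + (½)*(-1/192)*122) = 58491/(45465 - 61/192) = 58491/(8729219/192) = 58491*(192/8729219) = 11230272/8729219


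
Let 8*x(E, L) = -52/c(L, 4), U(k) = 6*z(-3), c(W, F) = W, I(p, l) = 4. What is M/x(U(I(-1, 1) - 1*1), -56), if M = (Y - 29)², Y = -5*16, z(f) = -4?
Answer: 1330672/13 ≈ 1.0236e+5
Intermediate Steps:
Y = -80
U(k) = -24 (U(k) = 6*(-4) = -24)
M = 11881 (M = (-80 - 29)² = (-109)² = 11881)
x(E, L) = -13/(2*L) (x(E, L) = (-52/L)/8 = -13/(2*L))
M/x(U(I(-1, 1) - 1*1), -56) = 11881/((-13/2/(-56))) = 11881/((-13/2*(-1/56))) = 11881/(13/112) = 11881*(112/13) = 1330672/13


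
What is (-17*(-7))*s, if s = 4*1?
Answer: 476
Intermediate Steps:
s = 4
(-17*(-7))*s = -17*(-7)*4 = 119*4 = 476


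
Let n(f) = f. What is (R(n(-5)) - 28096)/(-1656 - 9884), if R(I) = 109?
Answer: 27987/11540 ≈ 2.4252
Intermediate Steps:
(R(n(-5)) - 28096)/(-1656 - 9884) = (109 - 28096)/(-1656 - 9884) = -27987/(-11540) = -27987*(-1/11540) = 27987/11540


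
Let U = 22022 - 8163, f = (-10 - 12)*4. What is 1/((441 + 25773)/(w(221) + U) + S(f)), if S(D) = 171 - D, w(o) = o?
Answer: 7040/1836467 ≈ 0.0038334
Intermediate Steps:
f = -88 (f = -22*4 = -88)
U = 13859
1/((441 + 25773)/(w(221) + U) + S(f)) = 1/((441 + 25773)/(221 + 13859) + (171 - 1*(-88))) = 1/(26214/14080 + (171 + 88)) = 1/(26214*(1/14080) + 259) = 1/(13107/7040 + 259) = 1/(1836467/7040) = 7040/1836467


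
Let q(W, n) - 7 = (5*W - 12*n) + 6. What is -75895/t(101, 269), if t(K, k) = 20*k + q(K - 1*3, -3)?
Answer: -75895/5919 ≈ -12.822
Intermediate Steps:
q(W, n) = 13 - 12*n + 5*W (q(W, n) = 7 + ((5*W - 12*n) + 6) = 7 + ((-12*n + 5*W) + 6) = 7 + (6 - 12*n + 5*W) = 13 - 12*n + 5*W)
t(K, k) = 34 + 5*K + 20*k (t(K, k) = 20*k + (13 - 12*(-3) + 5*(K - 1*3)) = 20*k + (13 + 36 + 5*(K - 3)) = 20*k + (13 + 36 + 5*(-3 + K)) = 20*k + (13 + 36 + (-15 + 5*K)) = 20*k + (34 + 5*K) = 34 + 5*K + 20*k)
-75895/t(101, 269) = -75895/(34 + 5*101 + 20*269) = -75895/(34 + 505 + 5380) = -75895/5919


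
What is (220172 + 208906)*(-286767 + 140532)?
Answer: -62746221330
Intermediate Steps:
(220172 + 208906)*(-286767 + 140532) = 429078*(-146235) = -62746221330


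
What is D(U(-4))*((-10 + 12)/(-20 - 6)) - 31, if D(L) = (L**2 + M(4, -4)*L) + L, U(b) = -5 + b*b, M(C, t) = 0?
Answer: -535/13 ≈ -41.154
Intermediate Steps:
U(b) = -5 + b**2
D(L) = L + L**2 (D(L) = (L**2 + 0*L) + L = (L**2 + 0) + L = L**2 + L = L + L**2)
D(U(-4))*((-10 + 12)/(-20 - 6)) - 31 = ((-5 + (-4)**2)*(1 + (-5 + (-4)**2)))*((-10 + 12)/(-20 - 6)) - 31 = ((-5 + 16)*(1 + (-5 + 16)))*(2/(-26)) - 31 = (11*(1 + 11))*(2*(-1/26)) - 31 = (11*12)*(-1/13) - 31 = 132*(-1/13) - 31 = -132/13 - 31 = -535/13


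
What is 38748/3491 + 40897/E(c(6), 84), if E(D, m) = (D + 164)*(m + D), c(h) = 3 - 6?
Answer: 648084095/45526131 ≈ 14.235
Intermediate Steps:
c(h) = -3
E(D, m) = (164 + D)*(D + m)
38748/3491 + 40897/E(c(6), 84) = 38748/3491 + 40897/((-3)² + 164*(-3) + 164*84 - 3*84) = 38748*(1/3491) + 40897/(9 - 492 + 13776 - 252) = 38748/3491 + 40897/13041 = 648084095/45526131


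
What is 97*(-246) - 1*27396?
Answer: -51258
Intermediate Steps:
97*(-246) - 1*27396 = -23862 - 27396 = -51258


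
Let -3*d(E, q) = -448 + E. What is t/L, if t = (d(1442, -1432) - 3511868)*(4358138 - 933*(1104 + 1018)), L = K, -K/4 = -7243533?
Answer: -6264829365644/21730599 ≈ -2.8830e+5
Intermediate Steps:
K = 28974132 (K = -4*(-7243533) = 28974132)
d(E, q) = 448/3 - E/3 (d(E, q) = -(-448 + E)/3 = 448/3 - E/3)
L = 28974132
t = -25059317462576/3 (t = ((448/3 - 1/3*1442) - 3511868)*(4358138 - 933*(1104 + 1018)) = ((448/3 - 1442/3) - 3511868)*(4358138 - 933*2122) = (-994/3 - 3511868)*(4358138 - 1979826) = -10536598/3*2378312 = -25059317462576/3 ≈ -8.3531e+12)
t/L = -25059317462576/3/28974132 = -25059317462576/3*1/28974132 = -6264829365644/21730599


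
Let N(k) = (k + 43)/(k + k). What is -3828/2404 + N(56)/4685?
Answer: -502097541/315356720 ≈ -1.5922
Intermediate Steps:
N(k) = (43 + k)/(2*k) (N(k) = (43 + k)/((2*k)) = (43 + k)*(1/(2*k)) = (43 + k)/(2*k))
-3828/2404 + N(56)/4685 = -3828/2404 + ((½)*(43 + 56)/56)/4685 = -3828*1/2404 + ((½)*(1/56)*99)*(1/4685) = -957/601 + (99/112)*(1/4685) = -957/601 + 99/524720 = -502097541/315356720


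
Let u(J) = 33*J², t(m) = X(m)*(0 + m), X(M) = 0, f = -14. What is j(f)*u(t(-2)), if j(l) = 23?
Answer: 0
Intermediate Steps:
t(m) = 0 (t(m) = 0*(0 + m) = 0*m = 0)
j(f)*u(t(-2)) = 23*(33*0²) = 23*(33*0) = 23*0 = 0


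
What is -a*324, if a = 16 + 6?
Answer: -7128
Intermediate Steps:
a = 22
-a*324 = -22*324 = -1*7128 = -7128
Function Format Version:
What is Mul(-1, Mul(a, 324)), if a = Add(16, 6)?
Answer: -7128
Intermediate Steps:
a = 22
Mul(-1, Mul(a, 324)) = Mul(-1, Mul(22, 324)) = Mul(-1, 7128) = -7128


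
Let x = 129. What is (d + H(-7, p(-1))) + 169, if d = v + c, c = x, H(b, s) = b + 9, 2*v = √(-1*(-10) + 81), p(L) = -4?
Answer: 300 + √91/2 ≈ 304.77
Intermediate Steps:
v = √91/2 (v = √(-1*(-10) + 81)/2 = √(10 + 81)/2 = √91/2 ≈ 4.7697)
H(b, s) = 9 + b
c = 129
d = 129 + √91/2 (d = √91/2 + 129 = 129 + √91/2 ≈ 133.77)
(d + H(-7, p(-1))) + 169 = ((129 + √91/2) + (9 - 7)) + 169 = ((129 + √91/2) + 2) + 169 = (131 + √91/2) + 169 = 300 + √91/2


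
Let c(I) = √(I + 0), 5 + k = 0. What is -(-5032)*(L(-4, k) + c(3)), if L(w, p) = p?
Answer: -25160 + 5032*√3 ≈ -16444.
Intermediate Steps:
k = -5 (k = -5 + 0 = -5)
c(I) = √I
-(-5032)*(L(-4, k) + c(3)) = -(-5032)*(-5 + √3) = -1258*(20 - 4*√3) = -25160 + 5032*√3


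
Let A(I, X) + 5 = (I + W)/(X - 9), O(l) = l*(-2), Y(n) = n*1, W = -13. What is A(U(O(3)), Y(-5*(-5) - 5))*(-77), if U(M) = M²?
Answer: 224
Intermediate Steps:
Y(n) = n
O(l) = -2*l
A(I, X) = -5 + (-13 + I)/(-9 + X) (A(I, X) = -5 + (I - 13)/(X - 9) = -5 + (-13 + I)/(-9 + X))
A(U(O(3)), Y(-5*(-5) - 5))*(-77) = ((32 + (-2*3)² - 5*(-5*(-5) - 5))/(-9 + (-5*(-5) - 5)))*(-77) = ((32 + (-6)² - 5*(25 - 5))/(-9 + (25 - 5)))*(-77) = ((32 + 36 - 5*20)/(-9 + 20))*(-77) = ((32 + 36 - 100)/11)*(-77) = ((1/11)*(-32))*(-77) = -32/11*(-77) = 224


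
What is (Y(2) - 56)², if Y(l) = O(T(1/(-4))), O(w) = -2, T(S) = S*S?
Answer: 3364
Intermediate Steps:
T(S) = S²
Y(l) = -2
(Y(2) - 56)² = (-2 - 56)² = (-58)² = 3364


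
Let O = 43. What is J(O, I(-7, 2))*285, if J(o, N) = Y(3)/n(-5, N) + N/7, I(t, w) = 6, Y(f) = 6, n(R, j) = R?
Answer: -684/7 ≈ -97.714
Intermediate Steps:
J(o, N) = -6/5 + N/7 (J(o, N) = 6/(-5) + N/7 = 6*(-⅕) + N*(⅐) = -6/5 + N/7)
J(O, I(-7, 2))*285 = (-6/5 + (⅐)*6)*285 = (-6/5 + 6/7)*285 = -12/35*285 = -684/7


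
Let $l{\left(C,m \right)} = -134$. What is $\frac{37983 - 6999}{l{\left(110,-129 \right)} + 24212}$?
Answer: $\frac{5164}{4013} \approx 1.2868$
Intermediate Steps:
$\frac{37983 - 6999}{l{\left(110,-129 \right)} + 24212} = \frac{37983 - 6999}{-134 + 24212} = \frac{30984}{24078} = 30984 \cdot \frac{1}{24078} = \frac{5164}{4013}$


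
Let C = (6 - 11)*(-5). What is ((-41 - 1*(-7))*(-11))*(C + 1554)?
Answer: 590546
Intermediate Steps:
C = 25 (C = -5*(-5) = 25)
((-41 - 1*(-7))*(-11))*(C + 1554) = ((-41 - 1*(-7))*(-11))*(25 + 1554) = ((-41 + 7)*(-11))*1579 = -34*(-11)*1579 = 374*1579 = 590546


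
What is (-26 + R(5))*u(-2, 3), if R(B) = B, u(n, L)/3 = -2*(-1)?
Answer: -126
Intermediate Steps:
u(n, L) = 6 (u(n, L) = 3*(-2*(-1)) = 3*2 = 6)
(-26 + R(5))*u(-2, 3) = (-26 + 5)*6 = -21*6 = -126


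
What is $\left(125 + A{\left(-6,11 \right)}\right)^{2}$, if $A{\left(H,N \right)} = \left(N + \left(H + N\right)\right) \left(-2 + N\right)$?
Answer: $72361$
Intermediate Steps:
$A{\left(H,N \right)} = \left(-2 + N\right) \left(H + 2 N\right)$ ($A{\left(H,N \right)} = \left(H + 2 N\right) \left(-2 + N\right) = \left(-2 + N\right) \left(H + 2 N\right)$)
$\left(125 + A{\left(-6,11 \right)}\right)^{2} = \left(125 - \left(98 - 242\right)\right)^{2} = \left(125 + \left(-44 + 12 + 2 \cdot 121 - 66\right)\right)^{2} = \left(125 + \left(-44 + 12 + 242 - 66\right)\right)^{2} = \left(125 + 144\right)^{2} = 269^{2} = 72361$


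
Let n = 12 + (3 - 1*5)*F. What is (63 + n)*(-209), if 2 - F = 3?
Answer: -16093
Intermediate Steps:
F = -1 (F = 2 - 1*3 = 2 - 3 = -1)
n = 14 (n = 12 + (3 - 1*5)*(-1) = 12 + (3 - 5)*(-1) = 12 - 2*(-1) = 12 + 2 = 14)
(63 + n)*(-209) = (63 + 14)*(-209) = 77*(-209) = -16093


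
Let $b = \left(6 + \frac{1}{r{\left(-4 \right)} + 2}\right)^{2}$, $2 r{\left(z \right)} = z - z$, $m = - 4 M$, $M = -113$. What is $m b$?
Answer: $19097$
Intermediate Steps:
$m = 452$ ($m = \left(-4\right) \left(-113\right) = 452$)
$r{\left(z \right)} = 0$ ($r{\left(z \right)} = \frac{z - z}{2} = \frac{1}{2} \cdot 0 = 0$)
$b = \frac{169}{4}$ ($b = \left(6 + \frac{1}{0 + 2}\right)^{2} = \left(6 + \frac{1}{2}\right)^{2} = \left(\frac{13}{2}\right)^{2} = \frac{169}{4} \approx 42.25$)
$m b = 452 \cdot \frac{169}{4} = 19097$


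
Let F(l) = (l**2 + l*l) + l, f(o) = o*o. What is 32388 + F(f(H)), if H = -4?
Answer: 32916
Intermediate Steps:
f(o) = o**2
F(l) = l + 2*l**2 (F(l) = (l**2 + l**2) + l = 2*l**2 + l = l + 2*l**2)
32388 + F(f(H)) = 32388 + (-4)**2*(1 + 2*(-4)**2) = 32388 + 16*(1 + 2*16) = 32388 + 16*(1 + 32) = 32388 + 16*33 = 32388 + 528 = 32916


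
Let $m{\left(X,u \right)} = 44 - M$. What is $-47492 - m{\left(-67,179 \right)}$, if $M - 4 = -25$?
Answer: $-47557$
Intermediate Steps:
$M = -21$ ($M = 4 - 25 = -21$)
$m{\left(X,u \right)} = 65$ ($m{\left(X,u \right)} = 44 - -21 = 44 + 21 = 65$)
$-47492 - m{\left(-67,179 \right)} = -47492 - 65 = -47557$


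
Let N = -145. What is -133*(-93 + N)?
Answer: 31654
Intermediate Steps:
-133*(-93 + N) = -133*(-93 - 145) = -133*(-238) = 31654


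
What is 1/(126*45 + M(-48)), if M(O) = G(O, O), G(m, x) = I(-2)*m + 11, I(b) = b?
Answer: 1/5777 ≈ 0.00017310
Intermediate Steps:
G(m, x) = 11 - 2*m (G(m, x) = -2*m + 11 = 11 - 2*m)
M(O) = 11 - 2*O
1/(126*45 + M(-48)) = 1/(126*45 + (11 - 2*(-48))) = 1/(5670 + (11 + 96)) = 1/(5670 + 107) = 1/5777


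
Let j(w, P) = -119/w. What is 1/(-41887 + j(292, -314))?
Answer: -292/12231123 ≈ -2.3874e-5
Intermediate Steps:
1/(-41887 + j(292, -314)) = 1/(-41887 - 119/292) = 1/(-12231123/292) = -292/12231123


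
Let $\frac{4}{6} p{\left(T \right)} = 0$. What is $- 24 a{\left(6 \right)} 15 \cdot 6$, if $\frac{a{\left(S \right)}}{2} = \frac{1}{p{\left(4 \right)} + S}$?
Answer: $-720$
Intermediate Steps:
$p{\left(T \right)} = 0$ ($p{\left(T \right)} = \frac{3}{2} \cdot 0 = 0$)
$a{\left(S \right)} = \frac{2}{S}$ ($a{\left(S \right)} = \frac{2}{0 + S} = \frac{2}{S}$)
$- 24 a{\left(6 \right)} 15 \cdot 6 = - 24 \cdot \frac{2}{6} \cdot 15 \cdot 6 = - 24 \cdot 2 \cdot \frac{1}{6} \cdot 90 = \left(-24\right) \frac{1}{3} \cdot 90 = \left(-8\right) 90 = -720$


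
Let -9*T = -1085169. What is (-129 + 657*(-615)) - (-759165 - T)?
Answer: 1426666/3 ≈ 4.7556e+5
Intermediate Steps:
T = 361723/3 (T = -⅑*(-1085169) = 361723/3 ≈ 1.2057e+5)
(-129 + 657*(-615)) - (-759165 - T) = (-129 + 657*(-615)) - (-759165 - 1*361723/3) = (-129 - 404055) - (-759165 - 361723/3) = -404184 - 1*(-2639218/3) = -404184 + 2639218/3 = 1426666/3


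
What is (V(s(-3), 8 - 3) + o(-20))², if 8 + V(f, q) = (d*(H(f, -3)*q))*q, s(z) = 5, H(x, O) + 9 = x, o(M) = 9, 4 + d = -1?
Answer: 251001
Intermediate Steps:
d = -5 (d = -4 - 1 = -5)
H(x, O) = -9 + x
V(f, q) = -8 - 5*q²*(-9 + f) (V(f, q) = -8 + (-5*(-9 + f)*q)*q = -8 + (-5*q*(-9 + f))*q = -8 - 5*q²*(-9 + f))
(V(s(-3), 8 - 3) + o(-20))² = ((-8 + 5*(8 - 3)²*(9 - 1*5)) + 9)² = ((-8 + 5*5²*(9 - 5)) + 9)² = ((-8 + 5*25*4) + 9)² = ((-8 + 500) + 9)² = (492 + 9)² = 501² = 251001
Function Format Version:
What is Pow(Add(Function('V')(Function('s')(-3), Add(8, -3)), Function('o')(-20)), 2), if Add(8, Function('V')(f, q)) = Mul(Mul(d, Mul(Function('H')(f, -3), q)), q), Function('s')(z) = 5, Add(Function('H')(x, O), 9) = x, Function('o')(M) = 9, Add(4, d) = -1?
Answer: 251001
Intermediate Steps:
d = -5 (d = Add(-4, -1) = -5)
Function('H')(x, O) = Add(-9, x)
Function('V')(f, q) = Add(-8, Mul(-5, Pow(q, 2), Add(-9, f))) (Function('V')(f, q) = Add(-8, Mul(Mul(-5, Mul(Add(-9, f), q)), q)) = Add(-8, Mul(Mul(-5, Mul(q, Add(-9, f))), q)) = Add(-8, Mul(Mul(-5, q, Add(-9, f)), q)) = Add(-8, Mul(-5, Pow(q, 2), Add(-9, f))))
Pow(Add(Function('V')(Function('s')(-3), Add(8, -3)), Function('o')(-20)), 2) = Pow(Add(Add(-8, Mul(5, Pow(Add(8, -3), 2), Add(9, Mul(-1, 5)))), 9), 2) = Pow(Add(Add(-8, Mul(5, Pow(5, 2), Add(9, -5))), 9), 2) = Pow(Add(Add(-8, Mul(5, 25, 4)), 9), 2) = Pow(Add(Add(-8, 500), 9), 2) = Pow(Add(492, 9), 2) = Pow(501, 2) = 251001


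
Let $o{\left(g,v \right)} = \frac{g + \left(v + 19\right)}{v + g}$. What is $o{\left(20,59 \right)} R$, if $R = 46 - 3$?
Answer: $\frac{4214}{79} \approx 53.342$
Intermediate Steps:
$o{\left(g,v \right)} = \frac{19 + g + v}{g + v}$ ($o{\left(g,v \right)} = \frac{g + \left(19 + v\right)}{g + v} = \frac{19 + g + v}{g + v}$)
$R = 43$
$o{\left(20,59 \right)} R = \frac{19 + 20 + 59}{20 + 59} \cdot 43 = \frac{1}{79} \cdot 98 \cdot 43 = \frac{98}{79} \cdot 43 = \frac{4214}{79}$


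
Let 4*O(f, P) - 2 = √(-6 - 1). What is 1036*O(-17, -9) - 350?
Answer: 168 + 259*I*√7 ≈ 168.0 + 685.25*I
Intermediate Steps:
O(f, P) = ½ + I*√7/4 (O(f, P) = ½ + √(-6 - 1)/4 = ½ + √(-7)/4 = ½ + (I*√7)/4 = ½ + I*√7/4)
1036*O(-17, -9) - 350 = 1036*(½ + I*√7/4) - 350 = (518 + 259*I*√7) - 350 = 168 + 259*I*√7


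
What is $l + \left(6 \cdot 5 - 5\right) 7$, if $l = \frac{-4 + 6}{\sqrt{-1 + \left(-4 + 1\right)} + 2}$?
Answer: $\frac{351}{2} - \frac{i}{2} \approx 175.5 - 0.5 i$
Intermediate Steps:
$l = \frac{2 - 2 i}{4}$ ($l = \frac{2}{\sqrt{-1 - 3} + 2} = \frac{2}{\sqrt{-4} + 2} = \frac{2}{2 i + 2} = \frac{2}{2 + 2 i} = 2 \frac{2 - 2 i}{8} = \frac{2 - 2 i}{4} \approx 0.5 - 0.5 i$)
$l + \left(6 \cdot 5 - 5\right) 7 = \left(\frac{1}{2} - \frac{i}{2}\right) + \left(6 \cdot 5 - 5\right) 7 = \left(\frac{1}{2} - \frac{i}{2}\right) + \left(30 - 5\right) 7 = \left(\frac{1}{2} - \frac{i}{2}\right) + 25 \cdot 7 = \left(\frac{1}{2} - \frac{i}{2}\right) + 175 = \frac{351}{2} - \frac{i}{2}$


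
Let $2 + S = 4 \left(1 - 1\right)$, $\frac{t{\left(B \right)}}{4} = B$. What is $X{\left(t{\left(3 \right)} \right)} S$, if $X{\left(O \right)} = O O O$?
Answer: $-3456$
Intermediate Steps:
$t{\left(B \right)} = 4 B$
$S = -2$ ($S = -2 + 4 \left(1 - 1\right) = -2 + 4 \cdot 0 = -2 + 0 = -2$)
$X{\left(O \right)} = O^{3}$ ($X{\left(O \right)} = O^{2} O = O^{3}$)
$X{\left(t{\left(3 \right)} \right)} S = \left(4 \cdot 3\right)^{3} \left(-2\right) = 12^{3} \left(-2\right) = 1728 \left(-2\right) = -3456$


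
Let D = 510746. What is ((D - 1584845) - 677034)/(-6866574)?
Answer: 583711/2288858 ≈ 0.25502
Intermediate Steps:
((D - 1584845) - 677034)/(-6866574) = ((510746 - 1584845) - 677034)/(-6866574) = (-1074099 - 677034)*(-1/6866574) = -1751133*(-1/6866574) = 583711/2288858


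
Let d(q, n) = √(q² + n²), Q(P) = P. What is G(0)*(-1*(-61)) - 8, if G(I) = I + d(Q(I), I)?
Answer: -8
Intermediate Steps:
d(q, n) = √(n² + q²)
G(I) = I + √2*√(I²) (G(I) = I + √(I² + I²) = I + √(2*I²) = I + √2*√(I²))
G(0)*(-1*(-61)) - 8 = (0 + √2*√(0²))*(-1*(-61)) - 8 = (0 + √2*√0)*61 - 8 = (0 + √2*0)*61 - 8 = (0 + 0)*61 - 8 = 0*61 - 8 = 0 - 8 = -8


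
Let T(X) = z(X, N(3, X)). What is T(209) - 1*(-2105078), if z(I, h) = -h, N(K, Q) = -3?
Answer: 2105081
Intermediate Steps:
T(X) = 3 (T(X) = -1*(-3) = 3)
T(209) - 1*(-2105078) = 3 - 1*(-2105078) = 3 + 2105078 = 2105081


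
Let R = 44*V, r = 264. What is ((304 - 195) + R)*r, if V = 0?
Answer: 28776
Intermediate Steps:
R = 0 (R = 44*0 = 0)
((304 - 195) + R)*r = ((304 - 195) + 0)*264 = (109 + 0)*264 = 109*264 = 28776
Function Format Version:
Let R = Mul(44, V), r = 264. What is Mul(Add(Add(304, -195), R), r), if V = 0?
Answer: 28776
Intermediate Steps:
R = 0 (R = Mul(44, 0) = 0)
Mul(Add(Add(304, -195), R), r) = Mul(Add(Add(304, -195), 0), 264) = Mul(Add(109, 0), 264) = Mul(109, 264) = 28776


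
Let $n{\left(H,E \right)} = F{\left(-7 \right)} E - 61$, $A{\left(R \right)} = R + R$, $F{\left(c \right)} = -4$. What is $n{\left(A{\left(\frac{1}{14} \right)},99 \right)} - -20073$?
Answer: $19616$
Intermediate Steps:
$A{\left(R \right)} = 2 R$
$n{\left(H,E \right)} = -61 - 4 E$ ($n{\left(H,E \right)} = - 4 E - 61 = -61 - 4 E$)
$n{\left(A{\left(\frac{1}{14} \right)},99 \right)} - -20073 = \left(-61 - 396\right) - -20073 = \left(-61 - 396\right) + 20073 = -457 + 20073 = 19616$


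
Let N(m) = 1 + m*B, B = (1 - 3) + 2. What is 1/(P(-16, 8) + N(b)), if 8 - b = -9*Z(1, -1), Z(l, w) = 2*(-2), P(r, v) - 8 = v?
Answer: 1/17 ≈ 0.058824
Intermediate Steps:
P(r, v) = 8 + v
Z(l, w) = -4
B = 0 (B = -2 + 2 = 0)
b = -28 (b = 8 - (-9)*(-4) = 8 - 1*36 = 8 - 36 = -28)
N(m) = 1 (N(m) = 1 + m*0 = 1 + 0 = 1)
1/(P(-16, 8) + N(b)) = 1/((8 + 8) + 1) = 1/(16 + 1) = 1/17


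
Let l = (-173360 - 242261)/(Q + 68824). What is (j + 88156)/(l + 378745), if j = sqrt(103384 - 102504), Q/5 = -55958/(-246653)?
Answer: 1496529720290472/6429444526436677 + 67903703448*sqrt(55)/6429444526436677 ≈ 0.23284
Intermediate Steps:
Q = 279790/246653 (Q = 5*(-55958/(-246653)) = 5*(-55958*(-1/246653)) = 5*(55958/246653) = 279790/246653 ≈ 1.1343)
j = 4*sqrt(55) (j = sqrt(880) = 4*sqrt(55) ≈ 29.665)
l = -102514166513/16975925862 (l = (-173360 - 242261)/(279790/246653 + 68824) = -415621/16975925862/246653 = -415621*246653/16975925862 = -102514166513/16975925862 ≈ -6.0388)
(j + 88156)/(l + 378745) = (4*sqrt(55) + 88156)/(-102514166513/16975925862 + 378745) = (88156 + 4*sqrt(55))/(6429444526436677/16975925862) = (88156 + 4*sqrt(55))*(16975925862/6429444526436677) = 1496529720290472/6429444526436677 + 67903703448*sqrt(55)/6429444526436677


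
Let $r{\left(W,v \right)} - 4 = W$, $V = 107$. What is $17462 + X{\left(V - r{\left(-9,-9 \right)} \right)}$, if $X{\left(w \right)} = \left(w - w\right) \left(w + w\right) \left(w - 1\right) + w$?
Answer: $17574$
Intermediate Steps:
$r{\left(W,v \right)} = 4 + W$
$X{\left(w \right)} = w$ ($X{\left(w \right)} = 0 \cdot 2 w \left(-1 + w\right) + w = 0 + w = w$)
$17462 + X{\left(V - r{\left(-9,-9 \right)} \right)} = 17462 + \left(107 - \left(4 - 9\right)\right) = 17462 + \left(107 - -5\right) = 17462 + \left(107 + 5\right) = 17462 + 112 = 17574$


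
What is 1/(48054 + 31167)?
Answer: 1/79221 ≈ 1.2623e-5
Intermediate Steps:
1/(48054 + 31167) = 1/79221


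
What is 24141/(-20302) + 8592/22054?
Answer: -178985415/223870154 ≈ -0.79951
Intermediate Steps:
24141/(-20302) + 8592/22054 = 24141*(-1/20302) + 8592*(1/22054) = -24141/20302 + 4296/11027 = -178985415/223870154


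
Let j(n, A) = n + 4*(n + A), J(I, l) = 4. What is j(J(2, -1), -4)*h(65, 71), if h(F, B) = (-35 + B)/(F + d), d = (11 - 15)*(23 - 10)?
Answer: 144/13 ≈ 11.077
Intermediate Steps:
d = -52 (d = -4*13 = -52)
h(F, B) = (-35 + B)/(-52 + F) (h(F, B) = (-35 + B)/(F - 52) = (-35 + B)/(-52 + F))
j(n, A) = 4*A + 5*n (j(n, A) = n + 4*(A + n) = n + (4*A + 4*n) = 4*A + 5*n)
j(J(2, -1), -4)*h(65, 71) = (4*(-4) + 5*4)*((-35 + 71)/(-52 + 65)) = (-16 + 20)*(36/13) = 4*((1/13)*36) = 4*(36/13) = 144/13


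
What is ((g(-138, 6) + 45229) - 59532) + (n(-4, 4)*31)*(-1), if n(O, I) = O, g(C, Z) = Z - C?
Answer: -14035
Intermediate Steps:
((g(-138, 6) + 45229) - 59532) + (n(-4, 4)*31)*(-1) = (((6 - 1*(-138)) + 45229) - 59532) - 4*31*(-1) = (((6 + 138) + 45229) - 59532) - 124*(-1) = ((144 + 45229) - 59532) + 124 = (45373 - 59532) + 124 = -14159 + 124 = -14035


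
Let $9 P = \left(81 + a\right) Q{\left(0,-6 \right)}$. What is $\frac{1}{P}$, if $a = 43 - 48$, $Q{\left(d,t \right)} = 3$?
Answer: $\frac{3}{76} \approx 0.039474$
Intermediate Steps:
$a = -5$ ($a = 43 - 48 = -5$)
$P = \frac{76}{3}$ ($P = \frac{\left(81 - 5\right) 3}{9} = \frac{76 \cdot 3}{9} = \frac{1}{9} \cdot 228 = \frac{76}{3} \approx 25.333$)
$\frac{1}{P} = \frac{1}{\frac{76}{3}} = \frac{3}{76}$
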